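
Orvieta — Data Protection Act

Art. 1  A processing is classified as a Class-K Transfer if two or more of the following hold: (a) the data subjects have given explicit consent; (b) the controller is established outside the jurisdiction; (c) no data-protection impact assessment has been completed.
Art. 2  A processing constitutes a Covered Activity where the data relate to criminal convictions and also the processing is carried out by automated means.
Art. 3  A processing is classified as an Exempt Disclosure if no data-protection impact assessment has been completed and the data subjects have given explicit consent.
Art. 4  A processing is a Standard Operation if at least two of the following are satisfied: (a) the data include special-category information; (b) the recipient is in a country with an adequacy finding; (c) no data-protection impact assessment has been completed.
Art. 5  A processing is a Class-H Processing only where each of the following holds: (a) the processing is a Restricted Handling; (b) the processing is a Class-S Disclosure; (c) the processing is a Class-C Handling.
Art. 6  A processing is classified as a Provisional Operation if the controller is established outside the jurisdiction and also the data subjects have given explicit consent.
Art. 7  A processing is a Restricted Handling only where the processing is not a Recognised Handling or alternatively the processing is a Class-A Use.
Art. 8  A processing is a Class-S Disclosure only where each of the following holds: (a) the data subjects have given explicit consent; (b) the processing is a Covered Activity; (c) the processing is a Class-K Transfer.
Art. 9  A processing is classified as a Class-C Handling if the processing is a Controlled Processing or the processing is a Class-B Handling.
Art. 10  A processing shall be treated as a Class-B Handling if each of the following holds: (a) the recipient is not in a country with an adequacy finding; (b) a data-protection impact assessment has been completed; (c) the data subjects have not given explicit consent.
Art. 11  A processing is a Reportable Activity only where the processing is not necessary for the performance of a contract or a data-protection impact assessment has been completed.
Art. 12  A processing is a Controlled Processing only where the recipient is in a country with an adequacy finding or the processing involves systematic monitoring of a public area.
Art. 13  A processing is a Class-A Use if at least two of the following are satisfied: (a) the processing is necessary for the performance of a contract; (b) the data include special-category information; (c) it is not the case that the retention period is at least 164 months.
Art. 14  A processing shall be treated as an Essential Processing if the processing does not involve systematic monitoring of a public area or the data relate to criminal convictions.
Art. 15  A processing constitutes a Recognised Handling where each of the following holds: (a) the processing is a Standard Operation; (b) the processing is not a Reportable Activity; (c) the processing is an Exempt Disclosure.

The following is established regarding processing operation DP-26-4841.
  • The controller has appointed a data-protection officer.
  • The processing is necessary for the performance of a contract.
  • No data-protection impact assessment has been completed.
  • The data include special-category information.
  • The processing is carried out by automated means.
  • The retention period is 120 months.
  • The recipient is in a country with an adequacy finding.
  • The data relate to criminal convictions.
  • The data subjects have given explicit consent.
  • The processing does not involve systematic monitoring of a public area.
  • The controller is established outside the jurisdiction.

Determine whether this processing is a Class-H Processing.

Yes

article 4 — Standard Operation: the data include special-category information? yes; the recipient is in a country with an adequacy finding? yes; no data-protection impact assessment has been completed? yes — 3 of 3 hold (need ≥2) → satisfied.
article 11 — Reportable Activity: [the processing is not necessary for the performance of a contract? no] OR [a data-protection impact assessment has been completed? no] → not satisfied.
article 3 — Exempt Disclosure: [no data-protection impact assessment has been completed? yes] AND [the data subjects have given explicit consent? yes] → satisfied.
article 15 — Recognised Handling: [Standard Operation (article 4)? yes] AND [not a Reportable Activity (article 11)? yes] AND [Exempt Disclosure (article 3)? yes] → satisfied.
article 13 — Class-A Use: the processing is necessary for the performance of a contract? yes; the data include special-category information? yes; retention period: 120 months ≥ 164 months? no, so negated condition yes — 3 of 3 hold (need ≥2) → satisfied.
article 7 — Restricted Handling: [not a Recognised Handling (article 15)? no] OR [Class-A Use (article 13)? yes] → satisfied.
article 2 — Covered Activity: [the data relate to criminal convictions? yes] AND [the processing is carried out by automated means? yes] → satisfied.
article 1 — Class-K Transfer: the data subjects have given explicit consent? yes; the controller is established outside the jurisdiction? yes; no data-protection impact assessment has been completed? yes — 3 of 3 hold (need ≥2) → satisfied.
article 8 — Class-S Disclosure: [the data subjects have given explicit consent? yes] AND [Covered Activity (article 2)? yes] AND [Class-K Transfer (article 1)? yes] → satisfied.
article 12 — Controlled Processing: [the recipient is in a country with an adequacy finding? yes] OR [the processing involves systematic monitoring of a public area? no] → satisfied.
article 10 — Class-B Handling: [the recipient is not in a country with an adequacy finding? no] AND [a data-protection impact assessment has been completed? no] AND [the data subjects have not given explicit consent? no] → not satisfied.
article 9 — Class-C Handling: [Controlled Processing (article 12)? yes] OR [Class-B Handling (article 10)? no] → satisfied.
article 5 — Class-H Processing: [Restricted Handling (article 7)? yes] AND [Class-S Disclosure (article 8)? yes] AND [Class-C Handling (article 9)? yes] → satisfied.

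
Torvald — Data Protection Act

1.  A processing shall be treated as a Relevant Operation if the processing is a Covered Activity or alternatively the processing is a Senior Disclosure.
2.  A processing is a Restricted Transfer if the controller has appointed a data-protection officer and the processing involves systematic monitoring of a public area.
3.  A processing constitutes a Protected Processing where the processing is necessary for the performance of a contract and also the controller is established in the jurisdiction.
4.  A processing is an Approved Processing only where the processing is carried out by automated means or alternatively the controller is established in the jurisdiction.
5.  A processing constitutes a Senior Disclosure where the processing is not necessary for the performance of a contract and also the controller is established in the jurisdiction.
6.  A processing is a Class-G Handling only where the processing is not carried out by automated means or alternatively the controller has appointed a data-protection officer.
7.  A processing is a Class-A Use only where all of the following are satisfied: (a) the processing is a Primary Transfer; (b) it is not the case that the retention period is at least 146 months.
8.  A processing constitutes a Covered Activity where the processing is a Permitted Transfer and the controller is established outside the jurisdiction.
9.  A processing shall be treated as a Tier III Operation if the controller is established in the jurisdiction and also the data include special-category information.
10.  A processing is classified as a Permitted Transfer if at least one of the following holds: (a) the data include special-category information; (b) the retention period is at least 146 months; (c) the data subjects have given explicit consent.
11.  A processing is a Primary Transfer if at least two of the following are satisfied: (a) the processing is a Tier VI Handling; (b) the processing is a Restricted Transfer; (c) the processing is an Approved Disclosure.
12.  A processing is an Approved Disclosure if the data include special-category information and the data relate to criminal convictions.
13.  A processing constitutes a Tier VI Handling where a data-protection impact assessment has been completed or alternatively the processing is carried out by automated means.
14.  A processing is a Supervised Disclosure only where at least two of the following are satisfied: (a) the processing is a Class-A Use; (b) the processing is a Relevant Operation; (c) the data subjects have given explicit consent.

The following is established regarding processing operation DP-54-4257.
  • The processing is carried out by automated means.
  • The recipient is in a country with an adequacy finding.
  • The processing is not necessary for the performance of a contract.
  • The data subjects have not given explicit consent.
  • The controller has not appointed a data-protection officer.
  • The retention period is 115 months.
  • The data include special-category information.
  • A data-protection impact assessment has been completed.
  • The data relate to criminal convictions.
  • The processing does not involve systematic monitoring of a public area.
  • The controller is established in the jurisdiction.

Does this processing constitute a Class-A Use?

Yes

paragraph 13 — Tier VI Handling: [a data-protection impact assessment has been completed? yes] OR [the processing is carried out by automated means? yes] → satisfied.
paragraph 2 — Restricted Transfer: [the controller has appointed a data-protection officer? no] AND [the processing involves systematic monitoring of a public area? no] → not satisfied.
paragraph 12 — Approved Disclosure: [the data include special-category information? yes] AND [the data relate to criminal convictions? yes] → satisfied.
paragraph 11 — Primary Transfer: Tier VI Handling (paragraph 13)? yes; Restricted Transfer (paragraph 2)? no; Approved Disclosure (paragraph 12)? yes — 2 of 3 hold (need ≥2) → satisfied.
paragraph 7 — Class-A Use: [Primary Transfer (paragraph 11)? yes] AND [retention period: 115 months ≥ 146 months? no, so negated condition yes] → satisfied.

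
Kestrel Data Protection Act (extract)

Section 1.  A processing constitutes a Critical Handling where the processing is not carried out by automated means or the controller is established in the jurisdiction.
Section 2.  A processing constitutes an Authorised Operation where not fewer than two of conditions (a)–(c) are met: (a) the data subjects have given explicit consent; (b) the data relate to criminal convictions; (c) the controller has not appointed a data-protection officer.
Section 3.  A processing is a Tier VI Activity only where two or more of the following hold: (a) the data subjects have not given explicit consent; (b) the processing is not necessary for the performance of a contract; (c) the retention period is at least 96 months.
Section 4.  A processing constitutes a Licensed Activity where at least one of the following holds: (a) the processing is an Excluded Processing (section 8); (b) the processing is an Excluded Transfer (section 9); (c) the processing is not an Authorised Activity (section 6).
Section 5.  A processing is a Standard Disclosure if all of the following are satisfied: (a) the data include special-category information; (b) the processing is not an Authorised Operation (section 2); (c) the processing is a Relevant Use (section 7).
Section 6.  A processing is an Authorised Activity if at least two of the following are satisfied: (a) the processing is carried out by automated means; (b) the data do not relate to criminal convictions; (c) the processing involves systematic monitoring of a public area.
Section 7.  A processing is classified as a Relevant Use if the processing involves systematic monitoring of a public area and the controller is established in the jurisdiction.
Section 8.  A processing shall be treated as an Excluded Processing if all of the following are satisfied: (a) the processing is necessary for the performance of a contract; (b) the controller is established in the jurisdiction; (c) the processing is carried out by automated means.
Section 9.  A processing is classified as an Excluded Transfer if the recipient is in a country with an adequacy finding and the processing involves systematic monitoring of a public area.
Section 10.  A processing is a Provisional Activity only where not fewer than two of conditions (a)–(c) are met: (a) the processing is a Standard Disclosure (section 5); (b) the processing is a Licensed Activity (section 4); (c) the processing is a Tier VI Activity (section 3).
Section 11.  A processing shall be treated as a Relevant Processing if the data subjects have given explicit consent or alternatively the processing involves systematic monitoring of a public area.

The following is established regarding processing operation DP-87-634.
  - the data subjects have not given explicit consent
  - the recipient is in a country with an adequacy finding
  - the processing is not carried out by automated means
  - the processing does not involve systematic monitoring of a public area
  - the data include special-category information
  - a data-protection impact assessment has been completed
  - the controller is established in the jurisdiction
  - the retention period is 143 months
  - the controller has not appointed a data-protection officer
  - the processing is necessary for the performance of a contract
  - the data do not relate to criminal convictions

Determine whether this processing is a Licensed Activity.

Yes

section 8 — Excluded Processing: [the processing is necessary for the performance of a contract? yes] AND [the controller is established in the jurisdiction? yes] AND [the processing is carried out by automated means? no] → not satisfied.
section 9 — Excluded Transfer: [the recipient is in a country with an adequacy finding? yes] AND [the processing involves systematic monitoring of a public area? no] → not satisfied.
section 6 — Authorised Activity: the processing is carried out by automated means? no; the data do not relate to criminal convictions? yes; the processing involves systematic monitoring of a public area? no — 1 of 3 hold (need ≥2) → not satisfied.
section 4 — Licensed Activity: [Excluded Processing (section 8)? no] OR [Excluded Transfer (section 9)? no] OR [not an Authorised Activity (section 6)? yes] → satisfied.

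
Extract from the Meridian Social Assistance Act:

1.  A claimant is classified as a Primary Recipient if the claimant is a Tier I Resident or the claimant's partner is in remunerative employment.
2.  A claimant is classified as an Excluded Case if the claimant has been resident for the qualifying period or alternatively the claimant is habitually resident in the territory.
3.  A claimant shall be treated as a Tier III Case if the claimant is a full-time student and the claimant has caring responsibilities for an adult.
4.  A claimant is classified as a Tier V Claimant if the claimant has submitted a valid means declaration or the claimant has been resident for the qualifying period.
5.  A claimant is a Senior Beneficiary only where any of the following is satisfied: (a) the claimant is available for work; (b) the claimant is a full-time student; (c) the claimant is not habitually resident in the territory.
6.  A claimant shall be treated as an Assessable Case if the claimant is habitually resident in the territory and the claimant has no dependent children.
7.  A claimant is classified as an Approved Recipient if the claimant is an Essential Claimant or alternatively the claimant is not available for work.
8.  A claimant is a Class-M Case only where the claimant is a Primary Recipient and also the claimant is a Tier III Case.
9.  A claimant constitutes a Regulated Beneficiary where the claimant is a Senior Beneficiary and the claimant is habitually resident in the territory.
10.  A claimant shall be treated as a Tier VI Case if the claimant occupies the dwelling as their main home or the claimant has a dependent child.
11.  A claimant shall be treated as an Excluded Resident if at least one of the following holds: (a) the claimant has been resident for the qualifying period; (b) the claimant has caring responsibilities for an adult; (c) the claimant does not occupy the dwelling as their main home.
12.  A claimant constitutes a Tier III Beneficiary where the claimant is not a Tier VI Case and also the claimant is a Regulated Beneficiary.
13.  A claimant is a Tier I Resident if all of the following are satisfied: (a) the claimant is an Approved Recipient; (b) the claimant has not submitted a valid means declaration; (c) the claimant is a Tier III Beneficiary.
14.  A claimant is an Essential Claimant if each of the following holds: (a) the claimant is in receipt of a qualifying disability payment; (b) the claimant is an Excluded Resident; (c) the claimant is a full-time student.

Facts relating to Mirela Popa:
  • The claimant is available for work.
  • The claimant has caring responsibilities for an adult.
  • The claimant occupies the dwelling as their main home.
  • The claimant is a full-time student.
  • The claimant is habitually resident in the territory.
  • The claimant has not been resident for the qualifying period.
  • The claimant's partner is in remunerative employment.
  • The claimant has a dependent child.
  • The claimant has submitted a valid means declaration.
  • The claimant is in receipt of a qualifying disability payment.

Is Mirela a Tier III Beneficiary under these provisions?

No

paragraph 10 — Tier VI Case: [the claimant occupies the dwelling as their main home? yes] OR [the claimant has a dependent child? yes] → satisfied.
paragraph 5 — Senior Beneficiary: [the claimant is available for work? yes] OR [the claimant is a full-time student? yes] OR [the claimant is not habitually resident in the territory? no] → satisfied.
paragraph 9 — Regulated Beneficiary: [Senior Beneficiary (paragraph 5)? yes] AND [the claimant is habitually resident in the territory? yes] → satisfied.
paragraph 12 — Tier III Beneficiary: [not a Tier VI Case (paragraph 10)? no] AND [Regulated Beneficiary (paragraph 9)? yes] → not satisfied.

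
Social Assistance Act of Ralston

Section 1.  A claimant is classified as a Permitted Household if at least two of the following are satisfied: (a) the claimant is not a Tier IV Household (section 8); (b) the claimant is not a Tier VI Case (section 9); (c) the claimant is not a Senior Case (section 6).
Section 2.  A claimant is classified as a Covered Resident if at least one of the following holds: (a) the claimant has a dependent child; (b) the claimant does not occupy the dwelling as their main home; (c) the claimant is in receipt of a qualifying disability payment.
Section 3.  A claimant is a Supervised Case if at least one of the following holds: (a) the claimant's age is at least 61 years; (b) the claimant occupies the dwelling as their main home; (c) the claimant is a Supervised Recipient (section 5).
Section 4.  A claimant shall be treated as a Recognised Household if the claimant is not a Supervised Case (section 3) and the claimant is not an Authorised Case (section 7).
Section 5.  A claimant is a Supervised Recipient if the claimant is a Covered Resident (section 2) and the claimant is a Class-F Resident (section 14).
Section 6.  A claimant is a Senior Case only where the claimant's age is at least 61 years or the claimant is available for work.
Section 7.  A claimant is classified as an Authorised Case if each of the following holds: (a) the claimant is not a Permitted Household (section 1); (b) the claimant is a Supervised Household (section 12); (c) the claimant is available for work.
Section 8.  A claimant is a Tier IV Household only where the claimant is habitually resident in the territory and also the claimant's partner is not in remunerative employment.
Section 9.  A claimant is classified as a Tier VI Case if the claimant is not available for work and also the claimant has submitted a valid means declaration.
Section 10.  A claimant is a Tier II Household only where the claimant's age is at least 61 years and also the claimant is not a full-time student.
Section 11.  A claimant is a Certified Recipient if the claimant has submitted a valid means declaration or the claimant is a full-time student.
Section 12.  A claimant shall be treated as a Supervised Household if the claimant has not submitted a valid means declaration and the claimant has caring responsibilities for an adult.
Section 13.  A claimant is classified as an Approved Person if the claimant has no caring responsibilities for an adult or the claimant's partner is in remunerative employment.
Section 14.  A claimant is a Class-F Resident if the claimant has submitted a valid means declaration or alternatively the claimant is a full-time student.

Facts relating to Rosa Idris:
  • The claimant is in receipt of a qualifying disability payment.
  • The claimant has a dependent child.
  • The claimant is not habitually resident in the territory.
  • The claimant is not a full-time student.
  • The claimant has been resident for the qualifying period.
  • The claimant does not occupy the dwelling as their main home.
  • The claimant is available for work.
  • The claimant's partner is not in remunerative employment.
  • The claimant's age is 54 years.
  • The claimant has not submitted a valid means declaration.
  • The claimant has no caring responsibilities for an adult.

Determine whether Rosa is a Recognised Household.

section 2 — Covered Resident: [the claimant has a dependent child? yes] OR [the claimant does not occupy the dwelling as their main home? yes] OR [the claimant is in receipt of a qualifying disability payment? yes] → satisfied.
section 14 — Class-F Resident: [the claimant has submitted a valid means declaration? no] OR [the claimant is a full-time student? no] → not satisfied.
section 5 — Supervised Recipient: [Covered Resident (section 2)? yes] AND [Class-F Resident (section 14)? no] → not satisfied.
section 3 — Supervised Case: [claimant's age: 54 years ≥ 61 years? no] OR [the claimant occupies the dwelling as their main home? no] OR [Supervised Recipient (section 5)? no] → not satisfied.
section 8 — Tier IV Household: [the claimant is habitually resident in the territory? no] AND [the claimant's partner is not in remunerative employment? yes] → not satisfied.
section 9 — Tier VI Case: [the claimant is not available for work? no] AND [the claimant has submitted a valid means declaration? no] → not satisfied.
section 6 — Senior Case: [claimant's age: 54 years ≥ 61 years? no] OR [the claimant is available for work? yes] → satisfied.
section 1 — Permitted Household: not a Tier IV Household (section 8)? yes; not a Tier VI Case (section 9)? yes; not a Senior Case (section 6)? no — 2 of 3 hold (need ≥2) → satisfied.
section 12 — Supervised Household: [the claimant has not submitted a valid means declaration? yes] AND [the claimant has caring responsibilities for an adult? no] → not satisfied.
section 7 — Authorised Case: [not a Permitted Household (section 1)? no] AND [Supervised Household (section 12)? no] AND [the claimant is available for work? yes] → not satisfied.
section 4 — Recognised Household: [not a Supervised Case (section 3)? yes] AND [not an Authorised Case (section 7)? yes] → satisfied.

Yes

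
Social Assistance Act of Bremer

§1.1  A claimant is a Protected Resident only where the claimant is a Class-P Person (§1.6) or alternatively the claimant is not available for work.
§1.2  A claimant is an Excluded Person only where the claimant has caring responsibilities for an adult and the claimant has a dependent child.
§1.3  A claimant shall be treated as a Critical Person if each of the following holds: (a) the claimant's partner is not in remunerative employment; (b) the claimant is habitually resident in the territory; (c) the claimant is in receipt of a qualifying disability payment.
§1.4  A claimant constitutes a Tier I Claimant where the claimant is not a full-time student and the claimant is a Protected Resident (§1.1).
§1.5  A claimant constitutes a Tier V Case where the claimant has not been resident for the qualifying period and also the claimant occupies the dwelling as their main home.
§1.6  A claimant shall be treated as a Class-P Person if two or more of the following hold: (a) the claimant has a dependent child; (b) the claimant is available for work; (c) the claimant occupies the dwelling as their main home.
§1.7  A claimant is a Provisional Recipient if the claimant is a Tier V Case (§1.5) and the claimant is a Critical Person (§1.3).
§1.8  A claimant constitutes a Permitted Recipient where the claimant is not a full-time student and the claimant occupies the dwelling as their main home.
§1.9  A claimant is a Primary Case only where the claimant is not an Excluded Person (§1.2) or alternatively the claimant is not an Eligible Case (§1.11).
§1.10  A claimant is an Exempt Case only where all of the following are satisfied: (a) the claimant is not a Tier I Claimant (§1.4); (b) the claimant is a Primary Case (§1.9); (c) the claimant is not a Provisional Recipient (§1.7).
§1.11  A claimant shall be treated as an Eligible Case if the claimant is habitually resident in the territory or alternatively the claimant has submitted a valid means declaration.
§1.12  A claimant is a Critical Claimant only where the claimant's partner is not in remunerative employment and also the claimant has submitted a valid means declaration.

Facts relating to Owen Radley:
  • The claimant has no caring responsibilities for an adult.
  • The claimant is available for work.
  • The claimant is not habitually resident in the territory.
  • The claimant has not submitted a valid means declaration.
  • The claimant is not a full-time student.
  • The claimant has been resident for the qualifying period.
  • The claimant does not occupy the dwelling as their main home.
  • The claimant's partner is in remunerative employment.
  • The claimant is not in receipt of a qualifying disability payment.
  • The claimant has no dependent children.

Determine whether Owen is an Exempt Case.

Yes

Under §1.6: the claimant has a dependent child? no; the claimant is available for work? yes; the claimant occupies the dwelling as their main home? no — 1 of 3 hold (need ≥2) → not satisfied.
Under §1.1: Class-P Person (§1.6)? no; or the claimant is not available for work? no. So the claimant is not a Protected Resident.
Under §1.4: the claimant is not a full-time student? yes; and Protected Resident (§1.1)? no. So the claimant is not a Tier I Claimant.
Under §1.2: the claimant has caring responsibilities for an adult? no; and the claimant has a dependent child? no. So the claimant is not an Excluded Person.
Under §1.11: the claimant is habitually resident in the territory? no; or the claimant has submitted a valid means declaration? no. So the claimant is not an Eligible Case.
Under §1.9: not an Excluded Person (§1.2)? yes; or not an Eligible Case (§1.11)? yes. So the claimant is a Primary Case.
Under §1.5: the claimant has not been resident for the qualifying period? no; and the claimant occupies the dwelling as their main home? no. So the claimant is not a Tier V Case.
Under §1.3: the claimant's partner is not in remunerative employment? no; and the claimant is habitually resident in the territory? no; and the claimant is in receipt of a qualifying disability payment? no. So the claimant is not a Critical Person.
Under §1.7: Tier V Case (§1.5)? no; and Critical Person (§1.3)? no. So the claimant is not a Provisional Recipient.
Under §1.10: not a Tier I Claimant (§1.4)? yes; and Primary Case (§1.9)? yes; and not a Provisional Recipient (§1.7)? yes. So the claimant is an Exempt Case.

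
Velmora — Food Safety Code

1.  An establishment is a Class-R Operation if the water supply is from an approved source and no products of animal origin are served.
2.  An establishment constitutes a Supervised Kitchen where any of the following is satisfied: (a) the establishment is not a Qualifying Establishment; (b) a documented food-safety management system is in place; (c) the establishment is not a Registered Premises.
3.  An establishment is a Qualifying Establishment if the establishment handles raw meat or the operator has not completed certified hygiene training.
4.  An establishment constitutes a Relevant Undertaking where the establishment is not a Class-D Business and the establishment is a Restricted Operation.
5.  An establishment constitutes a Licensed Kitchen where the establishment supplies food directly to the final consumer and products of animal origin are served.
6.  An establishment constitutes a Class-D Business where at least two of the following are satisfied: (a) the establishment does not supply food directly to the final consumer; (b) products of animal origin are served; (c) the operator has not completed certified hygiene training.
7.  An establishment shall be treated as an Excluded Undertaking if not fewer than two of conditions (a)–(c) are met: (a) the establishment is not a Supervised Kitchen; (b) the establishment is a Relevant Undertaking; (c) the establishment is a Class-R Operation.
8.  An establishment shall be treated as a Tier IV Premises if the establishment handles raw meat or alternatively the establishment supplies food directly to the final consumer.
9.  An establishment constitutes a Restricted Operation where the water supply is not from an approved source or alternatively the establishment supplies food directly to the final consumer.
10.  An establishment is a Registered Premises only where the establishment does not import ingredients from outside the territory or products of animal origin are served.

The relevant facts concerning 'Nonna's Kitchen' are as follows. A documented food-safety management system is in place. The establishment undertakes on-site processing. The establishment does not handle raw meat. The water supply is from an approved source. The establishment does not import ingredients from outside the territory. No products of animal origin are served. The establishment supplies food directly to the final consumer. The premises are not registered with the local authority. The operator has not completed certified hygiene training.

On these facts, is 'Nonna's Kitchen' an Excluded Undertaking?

Yes

paragraph 3 — Qualifying Establishment: [the establishment handles raw meat? no] OR [the operator has not completed certified hygiene training? yes] → satisfied.
paragraph 10 — Registered Premises: [the establishment does not import ingredients from outside the territory? yes] OR [products of animal origin are served? no] → satisfied.
paragraph 2 — Supervised Kitchen: [not a Qualifying Establishment (paragraph 3)? no] OR [a documented food-safety management system is in place? yes] OR [not a Registered Premises (paragraph 10)? no] → satisfied.
paragraph 6 — Class-D Business: the establishment does not supply food directly to the final consumer? no; products of animal origin are served? no; the operator has not completed certified hygiene training? yes — 1 of 3 hold (need ≥2) → not satisfied.
paragraph 9 — Restricted Operation: [the water supply is not from an approved source? no] OR [the establishment supplies food directly to the final consumer? yes] → satisfied.
paragraph 4 — Relevant Undertaking: [not a Class-D Business (paragraph 6)? yes] AND [Restricted Operation (paragraph 9)? yes] → satisfied.
paragraph 1 — Class-R Operation: [the water supply is from an approved source? yes] AND [no products of animal origin are served? yes] → satisfied.
paragraph 7 — Excluded Undertaking: not a Supervised Kitchen (paragraph 2)? no; Relevant Undertaking (paragraph 4)? yes; Class-R Operation (paragraph 1)? yes — 2 of 3 hold (need ≥2) → satisfied.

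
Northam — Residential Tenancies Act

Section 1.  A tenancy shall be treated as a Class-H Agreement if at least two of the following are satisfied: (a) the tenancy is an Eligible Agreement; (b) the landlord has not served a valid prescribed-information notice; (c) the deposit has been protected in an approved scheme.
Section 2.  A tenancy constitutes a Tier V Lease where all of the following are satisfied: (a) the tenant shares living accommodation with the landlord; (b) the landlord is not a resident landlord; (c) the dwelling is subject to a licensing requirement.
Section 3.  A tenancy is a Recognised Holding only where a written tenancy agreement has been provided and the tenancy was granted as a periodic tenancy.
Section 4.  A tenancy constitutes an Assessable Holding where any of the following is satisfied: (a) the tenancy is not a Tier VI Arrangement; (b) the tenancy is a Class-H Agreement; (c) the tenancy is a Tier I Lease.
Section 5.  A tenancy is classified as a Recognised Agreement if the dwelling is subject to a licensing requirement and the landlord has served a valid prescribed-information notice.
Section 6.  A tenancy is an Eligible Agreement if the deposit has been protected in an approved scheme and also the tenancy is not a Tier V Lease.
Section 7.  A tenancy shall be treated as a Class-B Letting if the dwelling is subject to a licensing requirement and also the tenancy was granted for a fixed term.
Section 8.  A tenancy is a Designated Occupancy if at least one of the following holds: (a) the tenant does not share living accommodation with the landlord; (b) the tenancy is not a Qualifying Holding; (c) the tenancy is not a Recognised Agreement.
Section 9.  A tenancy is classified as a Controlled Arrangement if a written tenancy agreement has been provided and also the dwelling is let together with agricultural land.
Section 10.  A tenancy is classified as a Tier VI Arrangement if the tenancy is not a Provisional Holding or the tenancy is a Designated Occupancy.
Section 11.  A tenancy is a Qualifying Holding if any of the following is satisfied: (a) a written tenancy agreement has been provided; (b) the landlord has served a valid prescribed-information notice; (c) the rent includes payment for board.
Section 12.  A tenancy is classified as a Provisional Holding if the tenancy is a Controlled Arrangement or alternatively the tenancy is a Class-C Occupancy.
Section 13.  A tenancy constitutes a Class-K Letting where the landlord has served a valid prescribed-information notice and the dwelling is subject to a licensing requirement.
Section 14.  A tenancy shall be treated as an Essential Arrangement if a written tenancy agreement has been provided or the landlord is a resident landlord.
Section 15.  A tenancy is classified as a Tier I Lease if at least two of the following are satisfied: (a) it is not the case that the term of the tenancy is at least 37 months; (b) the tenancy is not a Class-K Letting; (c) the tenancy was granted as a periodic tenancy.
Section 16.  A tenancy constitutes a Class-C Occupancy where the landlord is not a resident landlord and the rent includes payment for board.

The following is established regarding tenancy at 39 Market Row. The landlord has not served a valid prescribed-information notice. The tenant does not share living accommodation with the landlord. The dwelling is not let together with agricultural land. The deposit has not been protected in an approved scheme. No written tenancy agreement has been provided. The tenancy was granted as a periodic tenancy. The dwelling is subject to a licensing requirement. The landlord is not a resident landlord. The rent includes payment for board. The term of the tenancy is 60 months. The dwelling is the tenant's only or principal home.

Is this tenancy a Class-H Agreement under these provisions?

section 2 — Tier V Lease: [the tenant shares living accommodation with the landlord? no] AND [the landlord is not a resident landlord? yes] AND [the dwelling is subject to a licensing requirement? yes] → not satisfied.
section 6 — Eligible Agreement: [the deposit has been protected in an approved scheme? no] AND [not a Tier V Lease (section 2)? yes] → not satisfied.
section 1 — Class-H Agreement: Eligible Agreement (section 6)? no; the landlord has not served a valid prescribed-information notice? yes; the deposit has been protected in an approved scheme? no — 1 of 3 hold (need ≥2) → not satisfied.

No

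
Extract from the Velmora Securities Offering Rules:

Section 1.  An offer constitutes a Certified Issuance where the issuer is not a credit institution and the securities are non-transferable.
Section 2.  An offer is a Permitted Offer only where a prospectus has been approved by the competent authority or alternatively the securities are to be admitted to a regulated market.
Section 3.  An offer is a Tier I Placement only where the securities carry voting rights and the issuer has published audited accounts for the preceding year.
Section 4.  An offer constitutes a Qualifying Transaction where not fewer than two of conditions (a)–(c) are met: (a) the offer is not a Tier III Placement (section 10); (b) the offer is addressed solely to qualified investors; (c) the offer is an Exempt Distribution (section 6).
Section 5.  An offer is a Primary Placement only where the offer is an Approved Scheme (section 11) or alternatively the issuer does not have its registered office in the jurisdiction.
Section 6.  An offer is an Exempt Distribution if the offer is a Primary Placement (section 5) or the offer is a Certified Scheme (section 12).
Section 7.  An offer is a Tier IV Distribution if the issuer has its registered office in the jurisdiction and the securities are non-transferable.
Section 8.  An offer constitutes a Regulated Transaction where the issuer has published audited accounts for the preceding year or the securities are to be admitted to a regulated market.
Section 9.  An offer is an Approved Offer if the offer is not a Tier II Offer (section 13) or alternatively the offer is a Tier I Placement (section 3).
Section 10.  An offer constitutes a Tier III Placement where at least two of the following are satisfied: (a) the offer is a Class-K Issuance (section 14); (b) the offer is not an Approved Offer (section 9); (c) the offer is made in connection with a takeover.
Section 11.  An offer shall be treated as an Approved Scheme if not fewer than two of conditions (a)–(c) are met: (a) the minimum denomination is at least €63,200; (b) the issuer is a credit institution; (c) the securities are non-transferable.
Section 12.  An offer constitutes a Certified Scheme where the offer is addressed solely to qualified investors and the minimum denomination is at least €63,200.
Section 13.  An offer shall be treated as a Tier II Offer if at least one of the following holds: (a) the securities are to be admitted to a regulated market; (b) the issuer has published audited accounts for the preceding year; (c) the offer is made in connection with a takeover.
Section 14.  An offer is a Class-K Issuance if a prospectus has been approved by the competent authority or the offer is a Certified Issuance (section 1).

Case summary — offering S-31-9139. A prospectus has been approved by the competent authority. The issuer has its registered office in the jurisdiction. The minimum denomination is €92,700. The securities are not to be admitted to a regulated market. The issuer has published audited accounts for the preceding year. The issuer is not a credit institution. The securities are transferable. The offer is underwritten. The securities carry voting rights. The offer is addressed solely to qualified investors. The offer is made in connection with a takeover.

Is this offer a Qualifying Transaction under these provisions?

section 1 — Certified Issuance: [the issuer is not a credit institution? yes] AND [the securities are non-transferable? no] → not satisfied.
section 14 — Class-K Issuance: [a prospectus has been approved by the competent authority? yes] OR [Certified Issuance (section 1)? no] → satisfied.
section 13 — Tier II Offer: [the securities are to be admitted to a regulated market? no] OR [the issuer has published audited accounts for the preceding year? yes] OR [the offer is made in connection with a takeover? yes] → satisfied.
section 3 — Tier I Placement: [the securities carry voting rights? yes] AND [the issuer has published audited accounts for the preceding year? yes] → satisfied.
section 9 — Approved Offer: [not a Tier II Offer (section 13)? no] OR [Tier I Placement (section 3)? yes] → satisfied.
section 10 — Tier III Placement: Class-K Issuance (section 14)? yes; not an Approved Offer (section 9)? no; the offer is made in connection with a takeover? yes — 2 of 3 hold (need ≥2) → satisfied.
section 11 — Approved Scheme: minimum denomination: €92,700 ≥ €63,200? yes; the issuer is a credit institution? no; the securities are non-transferable? no — 1 of 3 hold (need ≥2) → not satisfied.
section 5 — Primary Placement: [Approved Scheme (section 11)? no] OR [the issuer does not have its registered office in the jurisdiction? no] → not satisfied.
section 12 — Certified Scheme: [the offer is addressed solely to qualified investors? yes] AND [minimum denomination: €92,700 ≥ €63,200? yes] → satisfied.
section 6 — Exempt Distribution: [Primary Placement (section 5)? no] OR [Certified Scheme (section 12)? yes] → satisfied.
section 4 — Qualifying Transaction: not a Tier III Placement (section 10)? no; the offer is addressed solely to qualified investors? yes; Exempt Distribution (section 6)? yes — 2 of 3 hold (need ≥2) → satisfied.

Yes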